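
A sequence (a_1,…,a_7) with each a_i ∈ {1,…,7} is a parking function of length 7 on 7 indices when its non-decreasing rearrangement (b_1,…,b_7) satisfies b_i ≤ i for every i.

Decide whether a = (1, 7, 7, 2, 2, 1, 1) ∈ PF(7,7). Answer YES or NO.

Order a: b = (1, 1, 1, 2, 2, 7, 7).
  b_1=1 ≤ 1
  b_2=1 ≤ 2
  b_3=1 ≤ 3
  b_4=2 ≤ 4
  b_5=2 ≤ 5
  b_6=7 > 6
  fails at i=6 ⇒ NO

NO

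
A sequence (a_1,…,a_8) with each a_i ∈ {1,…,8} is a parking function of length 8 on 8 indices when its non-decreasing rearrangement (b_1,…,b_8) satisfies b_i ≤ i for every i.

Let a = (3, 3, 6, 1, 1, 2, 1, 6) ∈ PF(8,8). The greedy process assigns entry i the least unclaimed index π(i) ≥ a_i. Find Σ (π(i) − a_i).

13

Σπ = 36 ({1..8} each once); Σa = 3+3+6+1+1+2+1+6 = 23; disp = 36−23 = 13.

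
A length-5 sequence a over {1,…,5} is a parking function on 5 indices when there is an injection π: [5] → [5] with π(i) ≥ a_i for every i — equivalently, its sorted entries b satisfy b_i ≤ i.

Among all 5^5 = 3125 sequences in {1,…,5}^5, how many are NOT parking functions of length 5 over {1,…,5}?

1829

Count = (6−5)·6^(5−1) = 1×1296 = 1296 [KW]
One tuple (1,5,1,5,5) → sorted (1,1,5,5,5): b_3=5>3, not a PF.
Total 3125; non-PF = 3125−1296 = 1829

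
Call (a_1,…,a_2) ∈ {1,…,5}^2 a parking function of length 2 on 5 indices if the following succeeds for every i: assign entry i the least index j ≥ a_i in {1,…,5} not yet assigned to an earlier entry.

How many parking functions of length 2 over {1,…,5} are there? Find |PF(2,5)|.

#PF = 4·6^1 = 4·6 = 24 (Konheim–Weiss)
E.g. (1,4) → sorted (1,4): b_i ≤ 3+i ∀i, a PF.

24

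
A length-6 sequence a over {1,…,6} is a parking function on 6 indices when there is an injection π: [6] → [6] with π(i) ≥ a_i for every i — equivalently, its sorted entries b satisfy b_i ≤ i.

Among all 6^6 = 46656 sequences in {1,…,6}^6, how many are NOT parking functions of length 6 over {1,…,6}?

#PF = (7−6)·7^(6−1) = 1·16807 = 16807 (Pollak)
Check (1,2,6,5,5,5) → sorted (1,2,5,5,5,6): b_3=5>3, not a PF.
6^6 − 16807 = 46656 − 16807 = 29849

29849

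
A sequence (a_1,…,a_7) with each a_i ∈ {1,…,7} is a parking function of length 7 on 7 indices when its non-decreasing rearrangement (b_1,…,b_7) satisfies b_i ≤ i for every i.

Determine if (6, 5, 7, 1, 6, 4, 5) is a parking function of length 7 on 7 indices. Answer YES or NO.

NO

Sorted: b = (1, 4, 5, 5, 6, 6, 7).
  b_1=1 ≤ 1
  b_2=4 > 2
  fails at i=2 ⇒ NO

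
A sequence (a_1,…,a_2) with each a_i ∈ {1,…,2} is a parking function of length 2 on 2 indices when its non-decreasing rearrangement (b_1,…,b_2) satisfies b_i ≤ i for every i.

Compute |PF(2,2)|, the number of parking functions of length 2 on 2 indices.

Count = (2−2+1)·(2+1)^(2−1) = 1×3 = 3 [KW]
E.g. (1,1) → sorted (1,1): b_i ≤ i ∀i, a PF.

3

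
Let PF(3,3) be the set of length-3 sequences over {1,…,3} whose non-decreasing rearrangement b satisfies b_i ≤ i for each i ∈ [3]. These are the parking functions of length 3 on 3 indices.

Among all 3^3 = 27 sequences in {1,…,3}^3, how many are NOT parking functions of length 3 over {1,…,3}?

|PF(3,3)| = (3−3+1)·(3+1)^(3−1) = 1×16 = 16 (Konheim–Weiss)
Example (1,3,3) → sorted (1,3,3): b_2=3>2, not a PF.
3^3 − 16 = 27 − 16 = 11

11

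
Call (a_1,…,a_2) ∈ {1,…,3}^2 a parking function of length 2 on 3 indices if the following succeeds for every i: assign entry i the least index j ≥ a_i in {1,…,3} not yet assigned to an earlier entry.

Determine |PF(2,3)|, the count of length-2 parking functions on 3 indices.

8

|PF(2,3)| = (3−2+1)·(3+1)^(2−1) = 2·4 = 8
One tuple (2,2) → sorted (2,2): b_i ≤ 1+i ∀i, a PF.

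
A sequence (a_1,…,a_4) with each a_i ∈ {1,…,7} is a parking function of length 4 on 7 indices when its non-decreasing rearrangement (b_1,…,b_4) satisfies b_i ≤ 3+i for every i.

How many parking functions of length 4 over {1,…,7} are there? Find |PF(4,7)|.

2048

|PF(4,7)| = (7−4+1)·(7+1)^(4−1) = 4 · 512 = 2048 (Konheim–Weiss)
E.g. (4,1,3,2) → sorted (1,2,3,4): b_i ≤ 3+i ∀i, a PF.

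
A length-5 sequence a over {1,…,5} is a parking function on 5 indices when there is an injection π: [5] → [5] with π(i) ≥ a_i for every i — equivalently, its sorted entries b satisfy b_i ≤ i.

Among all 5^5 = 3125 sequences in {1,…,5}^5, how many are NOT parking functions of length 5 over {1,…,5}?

Count = (5−5+1)·(5+1)^(5−1) = 1·1296 = 1296 (Pollak)
Example (4,5,5,4,2) → sorted (2,4,4,5,5): b_1=2>1, not a PF.
5^5 − 1296 = 3125 − 1296 = 1829

1829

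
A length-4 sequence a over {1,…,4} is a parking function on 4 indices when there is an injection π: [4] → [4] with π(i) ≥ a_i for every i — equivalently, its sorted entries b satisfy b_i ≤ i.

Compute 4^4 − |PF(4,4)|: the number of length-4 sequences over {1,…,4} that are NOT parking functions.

|PF| = (4+1−4)·(4+1)^{4−1} = 1×125 = 125 (Konheim–Weiss)
Check (2,4,4,2) → sorted (2,2,4,4): b_1=2>1, not a PF.
Total 256; non-PF = 256−125 = 131

131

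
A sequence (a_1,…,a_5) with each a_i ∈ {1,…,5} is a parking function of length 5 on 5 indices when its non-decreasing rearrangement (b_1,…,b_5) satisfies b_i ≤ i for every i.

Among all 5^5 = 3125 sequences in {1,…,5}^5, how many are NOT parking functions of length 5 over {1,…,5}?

Count = (5−5+1)·(5+1)^(5−1) = 1×1296 = 1296 (Konheim–Weiss)
One tuple (5,5,2,3,4) → sorted (2,3,4,5,5): b_1=2>1, not a PF.
So 3125 − 1296 = 1829 fail.

1829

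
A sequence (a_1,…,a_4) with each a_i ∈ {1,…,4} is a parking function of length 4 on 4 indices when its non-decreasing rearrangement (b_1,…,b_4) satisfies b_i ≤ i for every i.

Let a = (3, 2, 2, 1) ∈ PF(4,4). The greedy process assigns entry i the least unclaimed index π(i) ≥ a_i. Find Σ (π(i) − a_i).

2

Σπ = 10 ({1..4} each once); Σa = 3+2+2+1 = 8; disp = 10−8 = 2.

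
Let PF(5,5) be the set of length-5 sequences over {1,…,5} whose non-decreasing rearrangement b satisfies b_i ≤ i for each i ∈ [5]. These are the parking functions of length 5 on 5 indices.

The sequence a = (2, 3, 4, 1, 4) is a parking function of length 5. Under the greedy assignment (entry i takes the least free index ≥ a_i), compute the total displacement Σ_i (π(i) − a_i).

1

Σπ = 15 ({1..5} each once); Σa = 2+3+4+1+4 = 14; disp = 15−14 = 1.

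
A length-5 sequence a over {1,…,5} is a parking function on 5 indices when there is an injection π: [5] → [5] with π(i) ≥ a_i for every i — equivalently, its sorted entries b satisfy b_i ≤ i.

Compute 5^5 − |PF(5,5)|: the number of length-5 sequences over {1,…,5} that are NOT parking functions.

1829

|PF(5,5)| = (5+1−5)·(5+1)^{5−1} = 1 · 1296 = 1296
One tuple (2,5,4,4,4) → sorted (2,4,4,4,5): b_1=2>1, not a PF.
So 3125 − 1296 = 1829 fail.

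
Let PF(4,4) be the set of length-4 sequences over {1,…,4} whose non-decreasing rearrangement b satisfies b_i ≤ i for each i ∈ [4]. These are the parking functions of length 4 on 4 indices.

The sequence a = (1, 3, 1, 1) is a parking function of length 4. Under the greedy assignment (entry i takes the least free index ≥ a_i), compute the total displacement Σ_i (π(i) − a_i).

Σπ(i) = 1+…+4 = 10; Σa = 1+3+1+1 = 6; disp = 10−6 = 4.

4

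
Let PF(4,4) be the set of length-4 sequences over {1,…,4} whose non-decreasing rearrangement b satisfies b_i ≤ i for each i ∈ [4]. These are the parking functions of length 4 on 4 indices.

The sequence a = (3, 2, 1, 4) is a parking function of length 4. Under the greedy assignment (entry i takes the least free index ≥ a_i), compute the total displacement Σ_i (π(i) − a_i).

Σπ(i) = 1+…+4 = 10; Σa = 3+2+1+4 = 10; disp = 10−10 = 0.

0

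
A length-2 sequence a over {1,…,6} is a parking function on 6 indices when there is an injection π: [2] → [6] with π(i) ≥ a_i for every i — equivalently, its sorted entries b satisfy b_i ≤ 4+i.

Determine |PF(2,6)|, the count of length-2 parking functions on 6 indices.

35

|PF| = (6−2+1)·(6+1)^(2−1) = 5 · 7 = 35 (Pollak)
E.g. (2,4) → sorted (2,4): b_i ≤ 4+i ∀i, a PF.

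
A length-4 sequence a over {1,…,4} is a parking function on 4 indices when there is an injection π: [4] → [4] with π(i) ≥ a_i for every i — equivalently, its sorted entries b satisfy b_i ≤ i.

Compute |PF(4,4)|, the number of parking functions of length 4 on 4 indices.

Count = (4+1−4)·(4+1)^{4−1} = 1·125 = 125
One tuple (2,1,2,2) → sorted (1,2,2,2): b_i ≤ i ∀i, a PF.

125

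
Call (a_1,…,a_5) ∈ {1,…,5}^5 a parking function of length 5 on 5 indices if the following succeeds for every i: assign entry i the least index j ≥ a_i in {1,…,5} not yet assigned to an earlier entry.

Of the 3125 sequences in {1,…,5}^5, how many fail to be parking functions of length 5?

Count = (6−5)·6^(5−1) = 1 · 1296 = 1296 (Pollak)
One tuple (4,3,4,5,4) → sorted (3,4,4,4,5): b_1=3>1, not a PF.
5^5 − 1296 = 3125 − 1296 = 1829

1829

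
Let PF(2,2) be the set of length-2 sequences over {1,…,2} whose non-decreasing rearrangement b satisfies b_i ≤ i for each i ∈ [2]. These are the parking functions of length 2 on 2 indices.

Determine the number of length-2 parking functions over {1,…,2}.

|PF(2,2)| = (2+1−2)·(2+1)^{2−1} = 1×3 = 3 (Konheim–Weiss)
Example (2,1) → sorted (1,2): b_i ≤ i ∀i, a PF.

3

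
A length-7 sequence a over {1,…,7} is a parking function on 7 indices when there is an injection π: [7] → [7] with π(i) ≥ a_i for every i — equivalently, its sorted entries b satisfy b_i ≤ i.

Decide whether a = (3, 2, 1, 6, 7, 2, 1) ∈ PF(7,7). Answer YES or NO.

YES

Sorted: b = (1, 1, 2, 2, 3, 6, 7).
  b_1=1 ≤ 1
  b_2=1 ≤ 2
  b_3=2 ≤ 3
  b_4=2 ≤ 4
  b_5=3 ≤ 5
  b_6=6 ≤ 6
  b_7=7 ≤ 7
All bounds hold ⇒ YES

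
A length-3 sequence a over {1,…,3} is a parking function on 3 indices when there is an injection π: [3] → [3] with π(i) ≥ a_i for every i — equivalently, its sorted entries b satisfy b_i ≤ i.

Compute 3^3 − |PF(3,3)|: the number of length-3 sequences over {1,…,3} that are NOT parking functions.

11

|PF| = (3+1−3)·(3+1)^{3−1} = 1 · 16 = 16 (Konheim–Weiss)
One tuple (3,3,3) → sorted (3,3,3): b_1=3>1, not a PF.
So 27 − 16 = 11 fail.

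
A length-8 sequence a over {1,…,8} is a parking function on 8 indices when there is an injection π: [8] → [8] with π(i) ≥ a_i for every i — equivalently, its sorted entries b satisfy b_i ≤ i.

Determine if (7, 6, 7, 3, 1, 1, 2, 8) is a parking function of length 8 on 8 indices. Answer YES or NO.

NO

Sorted: b = (1, 1, 2, 3, 6, 7, 7, 8).
  b_1=1 ≤ 1
  b_2=1 ≤ 2
  b_3=2 ≤ 3
  b_4=3 ≤ 4
  b_5=6 > 5
  fails at i=5 ⇒ NO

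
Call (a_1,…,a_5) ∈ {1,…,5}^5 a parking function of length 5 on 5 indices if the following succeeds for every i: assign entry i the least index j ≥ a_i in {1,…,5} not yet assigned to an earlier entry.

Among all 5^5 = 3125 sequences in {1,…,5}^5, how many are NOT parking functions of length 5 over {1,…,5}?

|PF| = 1·6^4 = 1×1296 = 1296 (Pollak)
E.g. (4,4,5,3,4) → sorted (3,4,4,4,5): b_1=3>1, not a PF.
So 3125 − 1296 = 1829 fail.

1829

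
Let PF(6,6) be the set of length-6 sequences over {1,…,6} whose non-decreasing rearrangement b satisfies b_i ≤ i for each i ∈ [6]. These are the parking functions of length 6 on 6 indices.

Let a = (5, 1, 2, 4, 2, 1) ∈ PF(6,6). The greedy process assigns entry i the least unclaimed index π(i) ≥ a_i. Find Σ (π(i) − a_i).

Σπ = 6·7/2 = 21 (π permutes [6]); Σa = 5+1+2+4+2+1 = 15; disp = 21−15 = 6.

6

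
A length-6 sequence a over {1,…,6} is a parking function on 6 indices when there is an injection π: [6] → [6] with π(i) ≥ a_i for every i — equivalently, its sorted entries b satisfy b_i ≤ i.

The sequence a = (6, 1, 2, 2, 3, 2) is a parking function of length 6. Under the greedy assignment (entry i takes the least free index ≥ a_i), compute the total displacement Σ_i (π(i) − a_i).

Σπ = 21 ({1..6} each once); Σa = 6+1+2+2+3+2 = 16; disp = 21−16 = 5.

5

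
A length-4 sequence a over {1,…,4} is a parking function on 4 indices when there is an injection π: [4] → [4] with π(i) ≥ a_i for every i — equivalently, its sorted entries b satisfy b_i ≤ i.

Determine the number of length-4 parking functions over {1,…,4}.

125

#PF = (5−4)·5^(4−1) = 1 · 125 = 125 (Pollak)
Check (3,3,2,1) → sorted (1,2,3,3): b_i ≤ i ∀i, a PF.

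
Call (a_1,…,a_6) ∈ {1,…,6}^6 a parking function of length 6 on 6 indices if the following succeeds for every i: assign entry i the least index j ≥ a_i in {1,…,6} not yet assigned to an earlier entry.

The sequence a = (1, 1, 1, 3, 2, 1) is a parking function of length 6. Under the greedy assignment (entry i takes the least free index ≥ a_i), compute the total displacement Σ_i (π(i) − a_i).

12

Σπ = 21 ({1..6} each once); Σa = 1+1+1+3+2+1 = 9; disp = 21−9 = 12.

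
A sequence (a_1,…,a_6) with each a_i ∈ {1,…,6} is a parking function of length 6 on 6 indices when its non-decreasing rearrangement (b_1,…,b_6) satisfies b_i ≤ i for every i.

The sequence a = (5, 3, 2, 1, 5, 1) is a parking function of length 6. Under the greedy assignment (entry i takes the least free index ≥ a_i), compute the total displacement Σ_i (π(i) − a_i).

Σπ = 6·7/2 = 21 (π permutes [6]); Σa = 5+3+2+1+5+1 = 17; disp = 21−17 = 4.

4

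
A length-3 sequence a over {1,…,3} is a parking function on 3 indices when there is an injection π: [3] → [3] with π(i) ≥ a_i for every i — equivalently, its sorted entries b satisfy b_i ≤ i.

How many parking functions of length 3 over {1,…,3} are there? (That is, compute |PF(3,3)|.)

#PF = (4−3)·4^(3−1) = 1 · 16 = 16 (Konheim–Weiss)
Check (1,2,2) → sorted (1,2,2): b_i ≤ i ∀i, a PF.

16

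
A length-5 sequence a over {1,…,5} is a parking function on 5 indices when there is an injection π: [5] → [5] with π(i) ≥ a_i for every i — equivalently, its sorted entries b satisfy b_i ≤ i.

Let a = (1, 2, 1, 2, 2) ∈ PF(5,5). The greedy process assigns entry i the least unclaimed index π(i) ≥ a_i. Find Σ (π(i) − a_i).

Σπ = 5·6/2 = 15 (π permutes [5]); Σa = 1+2+1+2+2 = 8; disp = 15−8 = 7.

7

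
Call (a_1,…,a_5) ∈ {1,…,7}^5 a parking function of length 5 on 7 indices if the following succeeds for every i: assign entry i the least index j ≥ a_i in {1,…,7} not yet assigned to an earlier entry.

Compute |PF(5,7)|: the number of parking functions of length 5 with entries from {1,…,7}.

#PF = (8−5)·8^(5−1) = 3 · 4096 = 12288 (Konheim–Weiss)
One tuple (1,2,1,2,2) → sorted (1,1,2,2,2): b_i ≤ 2+i ∀i, a PF.

12288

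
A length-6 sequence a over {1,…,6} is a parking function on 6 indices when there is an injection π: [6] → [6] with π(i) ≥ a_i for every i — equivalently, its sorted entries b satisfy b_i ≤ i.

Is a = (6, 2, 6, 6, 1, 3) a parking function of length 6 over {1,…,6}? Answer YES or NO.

NO

Sorted: b = (1, 2, 3, 6, 6, 6).
  b_1=1 ≤ 1
  b_2=2 ≤ 2
  b_3=3 ≤ 3
  b_4=6 > 4
  fails at i=4 ⇒ NO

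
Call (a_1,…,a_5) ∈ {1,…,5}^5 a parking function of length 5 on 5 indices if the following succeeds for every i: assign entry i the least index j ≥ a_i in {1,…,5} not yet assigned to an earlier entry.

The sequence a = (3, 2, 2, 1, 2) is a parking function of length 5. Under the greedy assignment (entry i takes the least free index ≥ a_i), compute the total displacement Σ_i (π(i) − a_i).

5

Σπ(i) = 1+…+5 = 15; Σa = 3+2+2+1+2 = 10; disp = 15−10 = 5.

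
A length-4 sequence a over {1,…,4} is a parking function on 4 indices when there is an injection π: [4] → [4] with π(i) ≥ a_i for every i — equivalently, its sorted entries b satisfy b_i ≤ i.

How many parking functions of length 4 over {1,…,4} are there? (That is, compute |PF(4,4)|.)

125

Count = 1·5^3 = 1×125 = 125 [KW]
One tuple (3,1,1,4) → sorted (1,1,3,4): b_i ≤ i ∀i, a PF.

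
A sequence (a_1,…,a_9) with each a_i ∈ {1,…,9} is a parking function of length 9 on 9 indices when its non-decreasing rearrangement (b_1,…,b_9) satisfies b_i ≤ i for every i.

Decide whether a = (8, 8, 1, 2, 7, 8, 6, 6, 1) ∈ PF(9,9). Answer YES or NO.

Sorted: b = (1, 1, 2, 6, 6, 7, 8, 8, 8).
  b_1=1 ≤ 1
  b_2=1 ≤ 2
  b_3=2 ≤ 3
  b_4=6 > 4
  fails at i=4 ⇒ NO

NO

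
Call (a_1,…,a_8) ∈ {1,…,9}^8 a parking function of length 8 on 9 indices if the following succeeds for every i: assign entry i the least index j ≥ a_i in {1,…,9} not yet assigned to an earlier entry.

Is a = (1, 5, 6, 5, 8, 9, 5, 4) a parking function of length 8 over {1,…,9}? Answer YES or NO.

NO

Order a: b = (1, 4, 5, 5, 5, 6, 8, 9).
  b_1=1 ≤ 2
  b_2=4 > 3
  fails at i=2 ⇒ NO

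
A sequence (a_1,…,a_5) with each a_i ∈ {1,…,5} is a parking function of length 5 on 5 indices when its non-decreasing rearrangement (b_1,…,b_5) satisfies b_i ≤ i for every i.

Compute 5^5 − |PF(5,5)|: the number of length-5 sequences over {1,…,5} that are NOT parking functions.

1829

Count = (5−5+1)·(5+1)^(5−1) = 1 · 1296 = 1296 (Pollak)
One tuple (4,1,4,4,1) → sorted (1,1,4,4,4): b_3=4>3, not a PF.
Total 3125; non-PF = 3125−1296 = 1829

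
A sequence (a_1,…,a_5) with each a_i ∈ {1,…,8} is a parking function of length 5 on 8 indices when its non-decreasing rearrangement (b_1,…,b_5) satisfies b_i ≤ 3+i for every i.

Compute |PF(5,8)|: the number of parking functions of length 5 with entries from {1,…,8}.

|PF(5,8)| = (8+1−5)·(8+1)^{5−1} = 4·6561 = 26244 [KW]
E.g. (1,2,1,4,3) → sorted (1,1,2,3,4): b_i ≤ 3+i ∀i, a PF.

26244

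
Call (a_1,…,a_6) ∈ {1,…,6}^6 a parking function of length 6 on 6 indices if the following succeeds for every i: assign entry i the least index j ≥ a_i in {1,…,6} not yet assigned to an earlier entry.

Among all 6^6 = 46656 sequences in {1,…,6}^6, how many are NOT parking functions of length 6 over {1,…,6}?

29849

|PF(6,6)| = (7−6)·7^(6−1) = 1×16807 = 16807
One tuple (5,5,6,2,3,6) → sorted (2,3,5,5,6,6): b_1=2>1, not a PF.
Total 46656; non-PF = 46656−16807 = 29849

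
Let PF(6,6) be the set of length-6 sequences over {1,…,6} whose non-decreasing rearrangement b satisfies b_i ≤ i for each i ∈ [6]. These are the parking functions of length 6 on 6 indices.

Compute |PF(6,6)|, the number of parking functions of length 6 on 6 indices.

16807

Count = (6−6+1)·(6+1)^(6−1) = 1×16807 = 16807 [KW]
Example (1,2,1,5,3,1) → sorted (1,1,1,2,3,5): b_i ≤ i ∀i, a PF.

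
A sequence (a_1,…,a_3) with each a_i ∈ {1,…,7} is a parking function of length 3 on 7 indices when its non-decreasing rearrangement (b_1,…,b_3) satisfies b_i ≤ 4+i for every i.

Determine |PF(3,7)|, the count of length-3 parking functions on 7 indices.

|PF| = (8−3)·8^(3−1) = 5×64 = 320 (Konheim–Weiss)
Check (1,1,6) → sorted (1,1,6): b_i ≤ 4+i ∀i, a PF.

320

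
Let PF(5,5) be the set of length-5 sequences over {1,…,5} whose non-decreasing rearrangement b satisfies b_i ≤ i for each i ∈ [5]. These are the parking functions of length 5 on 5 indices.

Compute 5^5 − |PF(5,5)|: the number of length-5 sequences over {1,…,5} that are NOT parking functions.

Count = (6−5)·6^(5−1) = 1·1296 = 1296 (Konheim–Weiss)
Example (1,1,4,5,5) → sorted (1,1,4,5,5): b_3=4>3, not a PF.
5^5 − 1296 = 3125 − 1296 = 1829

1829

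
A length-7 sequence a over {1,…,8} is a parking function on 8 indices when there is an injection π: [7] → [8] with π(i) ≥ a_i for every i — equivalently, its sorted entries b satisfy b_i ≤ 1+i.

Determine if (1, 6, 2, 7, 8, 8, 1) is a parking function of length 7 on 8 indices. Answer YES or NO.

NO

Sorted: b = (1, 1, 2, 6, 7, 8, 8).
  b_1=1 ≤ 2
  b_2=1 ≤ 3
  b_3=2 ≤ 4
  b_4=6 > 5
  fails at i=4 ⇒ NO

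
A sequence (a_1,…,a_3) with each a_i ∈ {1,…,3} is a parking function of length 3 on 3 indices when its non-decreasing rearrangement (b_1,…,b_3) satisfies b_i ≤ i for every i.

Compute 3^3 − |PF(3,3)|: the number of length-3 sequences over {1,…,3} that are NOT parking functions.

#PF = (3−3+1)·(3+1)^(3−1) = 1×16 = 16 (Konheim–Weiss)
One tuple (1,3,3) → sorted (1,3,3): b_2=3>2, not a PF.
3^3 − 16 = 27 − 16 = 11

11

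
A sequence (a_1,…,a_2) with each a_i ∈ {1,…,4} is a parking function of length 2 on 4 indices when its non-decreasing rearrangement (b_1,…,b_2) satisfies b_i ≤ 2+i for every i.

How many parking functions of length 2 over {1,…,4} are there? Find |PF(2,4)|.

Count = (4−2+1)·(4+1)^(2−1) = 3 · 5 = 15 [KW]
One tuple (1,3) → sorted (1,3): b_i ≤ 2+i ∀i, a PF.

15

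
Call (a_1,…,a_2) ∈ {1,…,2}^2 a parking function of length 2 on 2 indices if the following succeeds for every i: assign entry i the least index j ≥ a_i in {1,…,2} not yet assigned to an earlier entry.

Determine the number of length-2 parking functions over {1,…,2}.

|PF| = 1·3^1 = 1 · 3 = 3 (Pollak)
Example (1,2) → sorted (1,2): b_i ≤ i ∀i, a PF.

3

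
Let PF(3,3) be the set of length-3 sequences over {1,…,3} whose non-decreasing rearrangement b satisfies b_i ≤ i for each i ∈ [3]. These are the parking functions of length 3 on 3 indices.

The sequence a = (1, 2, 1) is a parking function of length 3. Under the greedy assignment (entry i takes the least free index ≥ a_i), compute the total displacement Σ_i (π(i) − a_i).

2

Σπ = 3·4/2 = 6 (π permutes [3]); Σa = 1+2+1 = 4; disp = 6−4 = 2.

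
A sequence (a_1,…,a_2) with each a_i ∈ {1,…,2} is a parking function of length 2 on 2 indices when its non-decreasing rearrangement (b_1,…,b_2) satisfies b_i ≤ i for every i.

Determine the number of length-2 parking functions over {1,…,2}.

3

#PF = (2+1−2)·(2+1)^{2−1} = 1×3 = 3 (Pollak)
One tuple (2,1) → sorted (1,2): b_i ≤ i ∀i, a PF.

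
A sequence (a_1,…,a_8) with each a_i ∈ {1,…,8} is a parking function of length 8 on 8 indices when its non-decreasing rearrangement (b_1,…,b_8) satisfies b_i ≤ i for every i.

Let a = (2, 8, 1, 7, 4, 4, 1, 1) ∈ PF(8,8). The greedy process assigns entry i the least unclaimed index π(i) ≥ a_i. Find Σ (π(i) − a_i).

Σπ = 36 ({1..8} each once); Σa = 2+8+1+7+4+4+1+1 = 28; disp = 36−28 = 8.

8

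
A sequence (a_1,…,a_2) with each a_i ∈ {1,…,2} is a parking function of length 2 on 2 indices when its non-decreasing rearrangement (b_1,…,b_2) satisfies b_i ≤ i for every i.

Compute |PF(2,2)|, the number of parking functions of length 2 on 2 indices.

|PF(2,2)| = (2+1−2)·(2+1)^{2−1} = 1×3 = 3 [KW]
Example (2,1) → sorted (1,2): b_i ≤ i ∀i, a PF.

3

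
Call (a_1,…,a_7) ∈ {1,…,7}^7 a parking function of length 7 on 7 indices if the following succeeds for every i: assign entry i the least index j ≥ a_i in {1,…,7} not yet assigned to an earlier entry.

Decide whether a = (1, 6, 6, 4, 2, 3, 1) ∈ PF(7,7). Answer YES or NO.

Sorted: b = (1, 1, 2, 3, 4, 6, 6).
  b_1=1 ≤ 1
  b_2=1 ≤ 2
  b_3=2 ≤ 3
  b_4=3 ≤ 4
  b_5=4 ≤ 5
  b_6=6 ≤ 6
  b_7=6 ≤ 7
All bounds hold ⇒ YES

YES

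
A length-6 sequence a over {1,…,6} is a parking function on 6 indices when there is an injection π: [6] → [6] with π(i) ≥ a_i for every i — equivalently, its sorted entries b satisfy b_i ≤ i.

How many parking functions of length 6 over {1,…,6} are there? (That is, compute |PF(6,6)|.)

16807

|PF(6,6)| = (6+1−6)·(6+1)^{6−1} = 1·16807 = 16807 (Pollak)
Example (1,2,2,3,1,1) → sorted (1,1,1,2,2,3): b_i ≤ i ∀i, a PF.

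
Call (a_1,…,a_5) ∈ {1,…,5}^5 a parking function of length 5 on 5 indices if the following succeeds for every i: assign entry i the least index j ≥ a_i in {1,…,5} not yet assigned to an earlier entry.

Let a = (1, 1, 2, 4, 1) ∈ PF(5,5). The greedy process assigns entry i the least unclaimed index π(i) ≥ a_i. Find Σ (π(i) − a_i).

6

Σπ = 15 ({1..5} each once); Σa = 1+1+2+4+1 = 9; disp = 15−9 = 6.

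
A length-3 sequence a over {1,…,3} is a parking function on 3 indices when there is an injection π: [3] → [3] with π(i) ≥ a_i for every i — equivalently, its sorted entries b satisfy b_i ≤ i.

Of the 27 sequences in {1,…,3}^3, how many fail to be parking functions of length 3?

|PF| = (3+1−3)·(3+1)^{3−1} = 1×16 = 16 [KW]
E.g. (2,2,3) → sorted (2,2,3): b_1=2>1, not a PF.
Total 27; non-PF = 27−16 = 11

11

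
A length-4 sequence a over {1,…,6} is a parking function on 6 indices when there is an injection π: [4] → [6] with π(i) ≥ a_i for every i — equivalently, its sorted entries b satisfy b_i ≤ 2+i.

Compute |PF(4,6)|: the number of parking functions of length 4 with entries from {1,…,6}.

1029

Count = (6−4+1)·(6+1)^(4−1) = 3×343 = 1029 [KW]
Check (4,2,3,6) → sorted (2,3,4,6): b_i ≤ 2+i ∀i, a PF.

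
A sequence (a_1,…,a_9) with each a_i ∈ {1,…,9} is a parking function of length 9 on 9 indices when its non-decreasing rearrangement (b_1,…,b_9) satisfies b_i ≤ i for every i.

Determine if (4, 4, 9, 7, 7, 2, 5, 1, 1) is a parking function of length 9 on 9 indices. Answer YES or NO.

YES

Rearranged: b = (1, 1, 2, 4, 4, 5, 7, 7, 9).
  b_1=1 ≤ 1
  b_2=1 ≤ 2
  b_3=2 ≤ 3
  b_4=4 ≤ 4
  b_5=4 ≤ 5
  b_6=5 ≤ 6
  b_7=7 ≤ 7
  b_8=7 ≤ 8
  b_9=9 ≤ 9
All bounds hold ⇒ YES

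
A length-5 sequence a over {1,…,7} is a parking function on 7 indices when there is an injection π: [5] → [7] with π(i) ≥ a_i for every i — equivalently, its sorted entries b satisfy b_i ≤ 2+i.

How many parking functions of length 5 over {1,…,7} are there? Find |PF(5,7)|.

#PF = (8−5)·8^(5−1) = 3 · 4096 = 12288 (Konheim–Weiss)
One tuple (4,2,6,1,1) → sorted (1,1,2,4,6): b_i ≤ 2+i ∀i, a PF.

12288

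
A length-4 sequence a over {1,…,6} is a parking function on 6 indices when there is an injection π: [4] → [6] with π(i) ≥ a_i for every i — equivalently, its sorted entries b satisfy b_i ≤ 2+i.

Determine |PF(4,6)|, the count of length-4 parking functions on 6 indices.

Count = (6−4+1)·(6+1)^(4−1) = 3 · 343 = 1029 [KW]
Example (4,3,6,4) → sorted (3,4,4,6): b_i ≤ 2+i ∀i, a PF.

1029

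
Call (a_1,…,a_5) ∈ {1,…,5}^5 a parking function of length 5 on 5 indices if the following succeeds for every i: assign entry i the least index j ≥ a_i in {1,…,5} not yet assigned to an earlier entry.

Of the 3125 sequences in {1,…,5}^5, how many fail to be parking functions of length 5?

Count = 1·6^4 = 1 · 1296 = 1296 (Konheim–Weiss)
E.g. (5,3,4,5,4) → sorted (3,4,4,5,5): b_1=3>1, not a PF.
So 3125 − 1296 = 1829 fail.

1829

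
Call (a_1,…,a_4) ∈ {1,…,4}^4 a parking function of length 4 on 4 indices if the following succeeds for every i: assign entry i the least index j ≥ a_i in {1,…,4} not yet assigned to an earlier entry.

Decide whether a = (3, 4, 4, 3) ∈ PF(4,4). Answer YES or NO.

Rearranged: b = (3, 3, 4, 4).
  b_1=3 > 1
  fails at i=1 ⇒ NO

NO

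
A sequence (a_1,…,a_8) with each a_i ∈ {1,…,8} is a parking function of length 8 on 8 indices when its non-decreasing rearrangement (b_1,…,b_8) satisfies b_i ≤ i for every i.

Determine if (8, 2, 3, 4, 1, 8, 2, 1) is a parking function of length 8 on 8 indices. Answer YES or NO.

Order a: b = (1, 1, 2, 2, 3, 4, 8, 8).
  b_1=1 ≤ 1
  b_2=1 ≤ 2
  b_3=2 ≤ 3
  b_4=2 ≤ 4
  b_5=3 ≤ 5
  b_6=4 ≤ 6
  b_7=8 > 7
  fails at i=7 ⇒ NO

NO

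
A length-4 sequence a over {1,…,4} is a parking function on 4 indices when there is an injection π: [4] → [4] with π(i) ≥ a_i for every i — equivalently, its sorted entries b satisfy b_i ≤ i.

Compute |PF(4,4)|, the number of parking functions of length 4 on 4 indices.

125

|PF(4,4)| = (5−4)·5^(4−1) = 1×125 = 125 (Pollak)
One tuple (3,2,4,1) → sorted (1,2,3,4): b_i ≤ i ∀i, a PF.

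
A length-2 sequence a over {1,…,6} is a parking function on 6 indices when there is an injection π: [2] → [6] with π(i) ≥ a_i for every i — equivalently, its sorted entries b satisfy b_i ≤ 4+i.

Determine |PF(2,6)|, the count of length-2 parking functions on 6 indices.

#PF = (7−2)·7^(2−1) = 5·7 = 35 [KW]
One tuple (3,3) → sorted (3,3): b_i ≤ 4+i ∀i, a PF.

35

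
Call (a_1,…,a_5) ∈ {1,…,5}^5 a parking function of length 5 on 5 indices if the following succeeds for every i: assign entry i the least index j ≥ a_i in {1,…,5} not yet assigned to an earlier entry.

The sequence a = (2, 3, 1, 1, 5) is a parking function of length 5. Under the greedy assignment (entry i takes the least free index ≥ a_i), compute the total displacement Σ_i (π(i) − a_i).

Σπ(i) = 1+…+5 = 15; Σa = 2+3+1+1+5 = 12; disp = 15−12 = 3.

3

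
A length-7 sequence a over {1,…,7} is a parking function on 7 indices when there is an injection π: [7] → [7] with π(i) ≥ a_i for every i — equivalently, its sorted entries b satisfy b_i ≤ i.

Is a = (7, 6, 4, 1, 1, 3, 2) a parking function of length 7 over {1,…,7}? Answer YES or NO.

YES

Order a: b = (1, 1, 2, 3, 4, 6, 7).
  b_1=1 ≤ 1
  b_2=1 ≤ 2
  b_3=2 ≤ 3
  b_4=3 ≤ 4
  b_5=4 ≤ 5
  b_6=6 ≤ 6
  b_7=7 ≤ 7
All bounds hold ⇒ YES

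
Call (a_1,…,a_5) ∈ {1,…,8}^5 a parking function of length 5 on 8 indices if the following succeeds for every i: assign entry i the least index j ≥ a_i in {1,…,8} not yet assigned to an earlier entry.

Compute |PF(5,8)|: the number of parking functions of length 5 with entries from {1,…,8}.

26244

Count = 4·9^4 = 4 · 6561 = 26244 [KW]
Example (4,6,7,4,6) → sorted (4,4,6,6,7): b_i ≤ 3+i ∀i, a PF.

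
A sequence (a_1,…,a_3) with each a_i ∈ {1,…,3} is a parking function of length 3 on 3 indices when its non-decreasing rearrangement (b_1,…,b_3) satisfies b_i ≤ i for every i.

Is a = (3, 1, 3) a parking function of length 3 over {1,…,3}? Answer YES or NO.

Sorted: b = (1, 3, 3).
  b_1=1 ≤ 1
  b_2=3 > 2
  fails at i=2 ⇒ NO

NO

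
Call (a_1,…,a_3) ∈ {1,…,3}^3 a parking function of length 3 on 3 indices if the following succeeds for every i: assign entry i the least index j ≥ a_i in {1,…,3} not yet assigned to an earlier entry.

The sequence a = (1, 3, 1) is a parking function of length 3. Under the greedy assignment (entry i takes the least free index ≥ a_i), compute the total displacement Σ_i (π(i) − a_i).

1

Σπ = 3·4/2 = 6 (π permutes [3]); Σa = 1+3+1 = 5; disp = 6−5 = 1.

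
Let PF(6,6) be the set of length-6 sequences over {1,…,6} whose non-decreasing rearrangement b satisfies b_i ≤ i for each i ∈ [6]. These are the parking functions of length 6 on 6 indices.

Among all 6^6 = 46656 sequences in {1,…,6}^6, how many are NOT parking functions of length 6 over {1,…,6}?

29849

|PF(6,6)| = (7−6)·7^(6−1) = 1×16807 = 16807
Example (2,4,4,5,5,5) → sorted (2,4,4,5,5,5): b_1=2>1, not a PF.
6^6 − 16807 = 46656 − 16807 = 29849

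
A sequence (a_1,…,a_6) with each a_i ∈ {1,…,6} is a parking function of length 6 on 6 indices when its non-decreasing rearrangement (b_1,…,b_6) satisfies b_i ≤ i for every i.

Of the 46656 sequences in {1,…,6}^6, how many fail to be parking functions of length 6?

29849

|PF(6,6)| = (6−6+1)·(6+1)^(6−1) = 1·16807 = 16807 (Pollak)
One tuple (5,5,6,5,6,5) → sorted (5,5,5,5,6,6): b_1=5>1, not a PF.
Total 46656; non-PF = 46656−16807 = 29849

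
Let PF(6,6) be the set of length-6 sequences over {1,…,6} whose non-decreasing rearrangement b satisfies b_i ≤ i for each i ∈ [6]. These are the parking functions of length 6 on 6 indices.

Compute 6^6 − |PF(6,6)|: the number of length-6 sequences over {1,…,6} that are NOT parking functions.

#PF = (7−6)·7^(6−1) = 1 · 16807 = 16807 (Pollak)
E.g. (2,6,6,3,6,3) → sorted (2,3,3,6,6,6): b_1=2>1, not a PF.
Total 46656; non-PF = 46656−16807 = 29849

29849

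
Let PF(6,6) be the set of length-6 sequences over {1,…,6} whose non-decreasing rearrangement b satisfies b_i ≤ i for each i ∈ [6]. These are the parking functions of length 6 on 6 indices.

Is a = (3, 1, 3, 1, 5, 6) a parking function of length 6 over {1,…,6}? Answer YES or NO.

YES

Order a: b = (1, 1, 3, 3, 5, 6).
  b_1=1 ≤ 1
  b_2=1 ≤ 2
  b_3=3 ≤ 3
  b_4=3 ≤ 4
  b_5=5 ≤ 5
  b_6=6 ≤ 6
All bounds hold ⇒ YES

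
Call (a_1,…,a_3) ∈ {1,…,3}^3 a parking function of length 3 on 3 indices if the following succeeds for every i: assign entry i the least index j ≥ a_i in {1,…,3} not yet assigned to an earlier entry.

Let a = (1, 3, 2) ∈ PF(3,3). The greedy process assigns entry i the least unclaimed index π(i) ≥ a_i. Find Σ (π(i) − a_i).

Σπ = 3·4/2 = 6 (π permutes [3]); Σa = 1+3+2 = 6; disp = 6−6 = 0.

0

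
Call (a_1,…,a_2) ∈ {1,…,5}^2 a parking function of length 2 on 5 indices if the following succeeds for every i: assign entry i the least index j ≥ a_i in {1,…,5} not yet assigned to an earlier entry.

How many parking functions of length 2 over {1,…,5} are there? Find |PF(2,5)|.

24

Count = (5+1−2)·(5+1)^{2−1} = 4·6 = 24 (Konheim–Weiss)
One tuple (3,2) → sorted (2,3): b_i ≤ 3+i ∀i, a PF.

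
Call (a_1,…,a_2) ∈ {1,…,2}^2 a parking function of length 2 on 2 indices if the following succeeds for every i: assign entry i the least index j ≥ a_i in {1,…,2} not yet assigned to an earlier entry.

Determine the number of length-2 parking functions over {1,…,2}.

3

|PF(2,2)| = (3−2)·3^(2−1) = 1·3 = 3
E.g. (2,1) → sorted (1,2): b_i ≤ i ∀i, a PF.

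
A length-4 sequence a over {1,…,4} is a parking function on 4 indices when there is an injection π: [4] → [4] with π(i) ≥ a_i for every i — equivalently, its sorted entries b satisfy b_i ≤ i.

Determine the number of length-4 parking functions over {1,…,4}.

|PF(4,4)| = (4+1−4)·(4+1)^{4−1} = 1×125 = 125 (Konheim–Weiss)
E.g. (2,1,1,3) → sorted (1,1,2,3): b_i ≤ i ∀i, a PF.

125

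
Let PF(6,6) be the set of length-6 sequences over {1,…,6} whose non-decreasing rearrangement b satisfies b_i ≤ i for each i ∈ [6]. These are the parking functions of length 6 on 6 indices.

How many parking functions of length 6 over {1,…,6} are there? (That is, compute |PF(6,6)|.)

|PF| = (6−6+1)·(6+1)^(6−1) = 1 · 16807 = 16807
Example (6,1,4,1,2,3) → sorted (1,1,2,3,4,6): b_i ≤ i ∀i, a PF.

16807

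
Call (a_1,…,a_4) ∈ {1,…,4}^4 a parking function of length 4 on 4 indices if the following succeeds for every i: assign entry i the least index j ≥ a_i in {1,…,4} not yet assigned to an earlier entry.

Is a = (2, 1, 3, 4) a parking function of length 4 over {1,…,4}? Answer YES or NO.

Sorted: b = (1, 2, 3, 4).
  b_1=1 ≤ 1
  b_2=2 ≤ 2
  b_3=3 ≤ 3
  b_4=4 ≤ 4
All bounds hold ⇒ YES

YES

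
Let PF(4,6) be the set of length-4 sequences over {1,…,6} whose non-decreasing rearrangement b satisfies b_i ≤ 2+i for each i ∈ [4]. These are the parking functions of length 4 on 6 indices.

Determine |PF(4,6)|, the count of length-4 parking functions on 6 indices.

|PF(4,6)| = (7−4)·7^(4−1) = 3·343 = 1029 [KW]
Example (2,4,3,3) → sorted (2,3,3,4): b_i ≤ 2+i ∀i, a PF.

1029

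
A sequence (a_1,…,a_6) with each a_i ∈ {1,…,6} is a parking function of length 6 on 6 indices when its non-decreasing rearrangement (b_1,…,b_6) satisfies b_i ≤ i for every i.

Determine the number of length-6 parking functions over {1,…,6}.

|PF| = (6−6+1)·(6+1)^(6−1) = 1 · 16807 = 16807 (Konheim–Weiss)
One tuple (2,3,2,3,1,5) → sorted (1,2,2,3,3,5): b_i ≤ i ∀i, a PF.

16807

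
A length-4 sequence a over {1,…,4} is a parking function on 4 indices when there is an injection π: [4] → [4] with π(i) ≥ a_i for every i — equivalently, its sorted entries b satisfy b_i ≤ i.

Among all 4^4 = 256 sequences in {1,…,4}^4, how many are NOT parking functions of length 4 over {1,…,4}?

131

Count = 1·5^3 = 1×125 = 125 (Pollak)
Example (4,4,4,2) → sorted (2,4,4,4): b_1=2>1, not a PF.
Total 256; non-PF = 256−125 = 131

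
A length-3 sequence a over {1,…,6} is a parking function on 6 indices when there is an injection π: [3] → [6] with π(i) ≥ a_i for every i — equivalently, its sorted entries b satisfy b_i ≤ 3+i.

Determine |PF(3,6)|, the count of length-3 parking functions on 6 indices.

#PF = (7−3)·7^(3−1) = 4·49 = 196 (Pollak)
Example (1,6,5) → sorted (1,5,6): b_i ≤ 3+i ∀i, a PF.

196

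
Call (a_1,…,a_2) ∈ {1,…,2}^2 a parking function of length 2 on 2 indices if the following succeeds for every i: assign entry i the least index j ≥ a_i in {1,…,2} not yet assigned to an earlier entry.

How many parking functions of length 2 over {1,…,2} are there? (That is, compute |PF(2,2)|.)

|PF| = 1·3^1 = 1·3 = 3 (Konheim–Weiss)
E.g. (1,2) → sorted (1,2): b_i ≤ i ∀i, a PF.

3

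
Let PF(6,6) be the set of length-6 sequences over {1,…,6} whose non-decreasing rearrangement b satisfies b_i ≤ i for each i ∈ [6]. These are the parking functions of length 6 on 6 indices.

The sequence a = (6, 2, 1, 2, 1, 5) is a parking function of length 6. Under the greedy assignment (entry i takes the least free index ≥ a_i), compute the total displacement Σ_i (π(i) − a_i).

4

Σπ = 6·7/2 = 21 (π permutes [6]); Σa = 6+2+1+2+1+5 = 17; disp = 21−17 = 4.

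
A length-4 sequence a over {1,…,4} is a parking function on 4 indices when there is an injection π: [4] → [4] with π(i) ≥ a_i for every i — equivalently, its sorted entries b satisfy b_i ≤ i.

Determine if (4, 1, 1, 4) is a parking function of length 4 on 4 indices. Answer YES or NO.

Order a: b = (1, 1, 4, 4).
  b_1=1 ≤ 1
  b_2=1 ≤ 2
  b_3=4 > 3
  fails at i=3 ⇒ NO

NO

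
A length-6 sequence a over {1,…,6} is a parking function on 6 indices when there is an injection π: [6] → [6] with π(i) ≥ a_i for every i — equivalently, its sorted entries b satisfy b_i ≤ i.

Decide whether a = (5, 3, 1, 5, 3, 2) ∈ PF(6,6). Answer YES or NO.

Order a: b = (1, 2, 3, 3, 5, 5).
  b_1=1 ≤ 1
  b_2=2 ≤ 2
  b_3=3 ≤ 3
  b_4=3 ≤ 4
  b_5=5 ≤ 5
  b_6=5 ≤ 6
All bounds hold ⇒ YES

YES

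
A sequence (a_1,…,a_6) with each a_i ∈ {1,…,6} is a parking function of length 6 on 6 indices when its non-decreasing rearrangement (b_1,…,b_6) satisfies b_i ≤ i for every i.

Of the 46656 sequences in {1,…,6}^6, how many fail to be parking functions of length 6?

|PF| = (7−6)·7^(6−1) = 1 · 16807 = 16807 (Konheim–Weiss)
Check (5,1,4,5,5,4) → sorted (1,4,4,5,5,5): b_2=4>2, not a PF.
So 46656 − 16807 = 29849 fail.

29849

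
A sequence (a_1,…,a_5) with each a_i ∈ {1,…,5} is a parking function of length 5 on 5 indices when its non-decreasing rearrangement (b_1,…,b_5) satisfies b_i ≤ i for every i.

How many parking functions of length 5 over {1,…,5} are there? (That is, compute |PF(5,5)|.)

|PF| = (6−5)·6^(5−1) = 1·1296 = 1296 (Pollak)
Example (2,2,1,4,3) → sorted (1,2,2,3,4): b_i ≤ i ∀i, a PF.

1296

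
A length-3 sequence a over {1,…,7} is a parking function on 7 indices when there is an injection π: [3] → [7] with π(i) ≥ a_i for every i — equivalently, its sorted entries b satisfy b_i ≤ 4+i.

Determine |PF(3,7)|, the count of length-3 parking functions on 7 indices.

|PF| = 5·8^2 = 5·64 = 320 (Pollak)
E.g. (1,1,6) → sorted (1,1,6): b_i ≤ 4+i ∀i, a PF.

320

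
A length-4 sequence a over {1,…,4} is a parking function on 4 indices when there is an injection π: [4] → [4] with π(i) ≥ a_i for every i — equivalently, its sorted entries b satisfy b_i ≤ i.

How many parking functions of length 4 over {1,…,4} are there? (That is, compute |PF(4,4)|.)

125

#PF = (5−4)·5^(4−1) = 1·125 = 125
Check (1,3,1,1) → sorted (1,1,1,3): b_i ≤ i ∀i, a PF.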